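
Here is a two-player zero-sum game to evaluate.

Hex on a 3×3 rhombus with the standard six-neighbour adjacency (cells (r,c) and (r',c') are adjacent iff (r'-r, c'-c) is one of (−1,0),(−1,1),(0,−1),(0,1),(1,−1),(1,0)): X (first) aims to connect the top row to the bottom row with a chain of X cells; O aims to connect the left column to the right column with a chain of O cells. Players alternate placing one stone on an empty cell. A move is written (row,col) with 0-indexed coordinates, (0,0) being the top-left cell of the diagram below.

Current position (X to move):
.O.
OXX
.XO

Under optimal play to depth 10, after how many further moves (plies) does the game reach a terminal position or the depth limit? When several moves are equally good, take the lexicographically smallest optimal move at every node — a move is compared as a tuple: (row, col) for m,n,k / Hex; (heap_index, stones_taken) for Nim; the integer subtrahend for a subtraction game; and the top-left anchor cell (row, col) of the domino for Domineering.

PV length from [.O./OXX/.XO]: 1 ply

p1 X@[.O./OXX/.XO]: (0,0)[XO./OXX/.XO]-1 (0,2)[.OX/OXX/.XO]+1* (2,0)[.O./OXX/XXO]-1
p2 O@[.OX/OXX/.XO] terminal -1; root [.O./OXX/.XO] d10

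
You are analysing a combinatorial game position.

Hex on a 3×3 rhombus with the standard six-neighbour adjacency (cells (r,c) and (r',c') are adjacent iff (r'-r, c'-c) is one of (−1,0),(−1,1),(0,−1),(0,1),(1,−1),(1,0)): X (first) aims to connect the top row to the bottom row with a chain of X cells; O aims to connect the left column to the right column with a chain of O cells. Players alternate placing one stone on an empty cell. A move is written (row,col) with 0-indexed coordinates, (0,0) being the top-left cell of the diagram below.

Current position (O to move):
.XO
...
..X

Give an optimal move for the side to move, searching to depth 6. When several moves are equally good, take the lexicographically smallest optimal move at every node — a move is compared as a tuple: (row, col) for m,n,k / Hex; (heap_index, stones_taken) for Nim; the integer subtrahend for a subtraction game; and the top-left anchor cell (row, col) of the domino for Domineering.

[.XO/.../..X] O move#1: (0,0):-1/OXO/.../..X, (1,0):-1/.XO/O../..X, (1,1):+1/.XO/.O./..X*, (1,2):-1/.XO/..O/..X, (2,0):-1/.XO/.../O.X, (2,1):-1/.XO/.../.OX
[.XO/.O./..X] X move#2: (0,0):-1/XXO/.O./..X*, (1,0):-1/.XO/XO./..X, (1,2):-1/.XO/.OX/..X, (2,0):-1/.XO/.O./X.X, (2,1):-1/.XO/.O./.XX
[XXO/.O./..X] O move#3: (1,0):+1/XXO/OO./..X*, (1,2):+1/XXO/.OO/..X, (2,0):+1/XXO/.O./O.X, (2,1):+1/XXO/.O./.OX
[XXO/OO./..X] end (terminal -1, X#4); searched .XO/.../..X to 6

O's best at [.XO/.../..X]: (1,1)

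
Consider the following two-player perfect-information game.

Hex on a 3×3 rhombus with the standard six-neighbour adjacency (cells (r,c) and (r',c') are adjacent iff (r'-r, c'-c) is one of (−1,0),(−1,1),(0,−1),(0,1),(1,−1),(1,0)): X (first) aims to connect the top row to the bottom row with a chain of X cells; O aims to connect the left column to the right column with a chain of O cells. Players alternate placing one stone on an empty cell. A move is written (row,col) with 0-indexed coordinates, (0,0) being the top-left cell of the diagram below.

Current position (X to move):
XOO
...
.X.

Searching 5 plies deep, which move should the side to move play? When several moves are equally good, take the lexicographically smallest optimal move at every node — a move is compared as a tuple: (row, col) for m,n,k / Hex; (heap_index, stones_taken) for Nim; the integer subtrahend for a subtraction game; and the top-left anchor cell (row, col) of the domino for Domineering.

p1 X@[XOO/.../.X.]: (1,0)[XOO/X../.X.]+1* (1,1)[XOO/.X./.X.]-1 (1,2)[XOO/..X/.X.]-1 (2,0)[XOO/.../XX.]-1 (2,2)[XOO/.../.XX]-1
p2 O@[XOO/X../.X.]: (1,1)[XOO/XO./.X.]-1* (1,2)[XOO/X.O/.X.]-1 (2,0)[XOO/X../OX.]-1 (2,2)[XOO/X../.XO]-1
p3 X@[XOO/XO./.X.]: (1,2)[XOO/XOX/.X.]-1 (2,0)[XOO/XO./XX.]+1* (2,2)[XOO/XO./.XX]-1
p4 O@[XOO/XO./XX.] terminal -1; root [XOO/.../.X.] d5

X's best at [XOO/.../.X.]: (1,0)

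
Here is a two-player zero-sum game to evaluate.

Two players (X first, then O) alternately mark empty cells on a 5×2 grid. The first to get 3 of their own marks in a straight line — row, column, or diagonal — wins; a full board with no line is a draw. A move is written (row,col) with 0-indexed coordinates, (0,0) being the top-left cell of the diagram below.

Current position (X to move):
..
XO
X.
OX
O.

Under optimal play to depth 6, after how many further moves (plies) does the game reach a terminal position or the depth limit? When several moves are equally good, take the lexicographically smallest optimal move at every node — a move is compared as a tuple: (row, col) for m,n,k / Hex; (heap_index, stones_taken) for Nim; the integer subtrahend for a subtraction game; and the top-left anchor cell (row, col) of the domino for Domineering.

ply 1, X at ../XO/X./OX/O. | (0,0)=+1→X./XO/X./OX/O.*; (0,1)=+0→.X/XO/X./OX/O.; (2,1)=+1→../XO/XX/OX/O.; (4,1)=+1→../XO/X./OX/OX
ply 2: X./XO/X./OX/O. is terminal -1 (O); from ../XO/X./OX/O. depth 6

PV length from [../XO/X./OX/O.]: 1 ply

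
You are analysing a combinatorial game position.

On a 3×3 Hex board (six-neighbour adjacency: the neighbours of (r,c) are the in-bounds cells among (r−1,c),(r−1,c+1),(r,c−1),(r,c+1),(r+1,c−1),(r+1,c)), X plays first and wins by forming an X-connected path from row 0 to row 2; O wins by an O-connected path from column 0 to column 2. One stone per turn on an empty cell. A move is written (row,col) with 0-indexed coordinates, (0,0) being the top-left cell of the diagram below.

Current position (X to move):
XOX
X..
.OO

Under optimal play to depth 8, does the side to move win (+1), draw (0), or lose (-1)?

ply 1, X at XOX/X../.OO | (1,1)=-1→XOX/XX./.OO; (1,2)=-1→XOX/X.X/.OO; (2,0)=+1→XOX/X../XOO*
ply 2: XOX/X../XOO is terminal -1 (O); from XOX/X../.OO depth 8

value(XOX/X../.OO, X) = +1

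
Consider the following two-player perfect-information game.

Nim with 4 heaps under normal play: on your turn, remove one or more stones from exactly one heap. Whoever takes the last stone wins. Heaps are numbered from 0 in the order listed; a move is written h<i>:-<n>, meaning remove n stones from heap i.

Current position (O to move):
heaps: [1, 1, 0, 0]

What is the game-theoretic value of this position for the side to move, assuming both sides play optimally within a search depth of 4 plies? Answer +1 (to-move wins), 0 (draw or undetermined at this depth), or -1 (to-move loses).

value((1,1,0,0), O) = -1

[(1,1,0,0)] O move#1: h0:-1:-1/(0,1,0,0)*, h1:-1:-1/(1,0,0,0)
[(0,1,0,0)] X move#2: h1:-1:+1/(0,0,0,0)*
[(0,0,0,0)] end (terminal -1, O#3); searched (1,1,0,0) to 4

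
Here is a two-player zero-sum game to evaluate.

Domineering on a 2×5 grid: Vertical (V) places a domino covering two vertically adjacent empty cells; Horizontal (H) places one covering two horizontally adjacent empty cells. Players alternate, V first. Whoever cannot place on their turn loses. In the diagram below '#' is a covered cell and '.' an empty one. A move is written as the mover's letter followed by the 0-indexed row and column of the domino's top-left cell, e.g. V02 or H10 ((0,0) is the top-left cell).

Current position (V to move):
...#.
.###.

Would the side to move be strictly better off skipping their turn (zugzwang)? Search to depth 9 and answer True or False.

zugzwang(...#./.###., V) = False

[...#./.###.] V move#1: V00:+1/#..#./####.*, V04:-1/...##/.####
[#..#./####.] H move#2: H01:-1/####./####.*
[####./####.] V move#3: V04:+1/#####/#####*
[#####/#####] end (terminal -1, H#4); searched ...#./.###. to 9
if V skipped the turn, H would face:
~ [...#./.###.] H move#1: H00:-1/##.#./.###.*, H01:-1/.###./.###.
~ [##.#./.###.] V move#2: V04:+1/##.##/.####*
~ [##.##/.####] end (terminal -1, H#3); searched ...#./.###. to 9
compare (V): move=+1 vs pass=+1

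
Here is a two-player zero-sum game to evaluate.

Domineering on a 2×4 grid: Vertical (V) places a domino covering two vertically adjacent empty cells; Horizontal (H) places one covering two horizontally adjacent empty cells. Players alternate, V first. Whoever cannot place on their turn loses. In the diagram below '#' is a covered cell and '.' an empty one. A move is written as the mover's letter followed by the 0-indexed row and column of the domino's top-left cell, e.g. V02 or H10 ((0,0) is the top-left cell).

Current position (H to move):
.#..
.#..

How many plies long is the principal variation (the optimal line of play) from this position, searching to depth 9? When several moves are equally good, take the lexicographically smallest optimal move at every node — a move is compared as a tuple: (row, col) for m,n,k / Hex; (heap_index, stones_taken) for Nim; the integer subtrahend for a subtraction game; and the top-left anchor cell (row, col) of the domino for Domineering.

PV length from [.#../.#..]: 3 plies

ply 1, H at .#../.#.. | H02=+1→.###/.#..*; H12=+1→.#../.###
ply 2, V at .###/.#.. | V00=-1→####/##..*
ply 3, H at ####/##.. | H12=+1→####/####*
ply 4: ####/#### is terminal -1 (V); from .#../.#.. depth 9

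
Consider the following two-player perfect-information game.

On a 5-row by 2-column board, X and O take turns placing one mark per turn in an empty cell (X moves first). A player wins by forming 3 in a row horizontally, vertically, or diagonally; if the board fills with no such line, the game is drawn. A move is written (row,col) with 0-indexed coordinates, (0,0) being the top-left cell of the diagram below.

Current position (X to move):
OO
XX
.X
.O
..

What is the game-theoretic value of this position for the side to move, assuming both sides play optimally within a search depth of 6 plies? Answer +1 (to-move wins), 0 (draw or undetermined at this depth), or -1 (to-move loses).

[OO/XX/.X/.O/..] X move#1: (2,0):+0/OO/XX/XX/.O/..*, (3,0):+0/OO/XX/.X/XO/.., (4,0):+0/OO/XX/.X/.O/X., (4,1):+0/OO/XX/.X/.O/.X
[OO/XX/XX/.O/..] O move#2: (3,0):+0/OO/XX/XX/OO/..*, (4,0):-1/OO/XX/XX/.O/O., (4,1):-1/OO/XX/XX/.O/.O
[OO/XX/XX/OO/..] X move#3: (4,0):+0/OO/XX/XX/OO/X.*, (4,1):+0/OO/XX/XX/OO/.X
[OO/XX/XX/OO/X.] O move#4: (4,1):+0/OO/XX/XX/OO/XO*
[OO/XX/XX/OO/XO] end (terminal +0, X#5); searched OO/XX/.X/.O/.. to 6

value(OO/XX/.X/.O/.., X) = 0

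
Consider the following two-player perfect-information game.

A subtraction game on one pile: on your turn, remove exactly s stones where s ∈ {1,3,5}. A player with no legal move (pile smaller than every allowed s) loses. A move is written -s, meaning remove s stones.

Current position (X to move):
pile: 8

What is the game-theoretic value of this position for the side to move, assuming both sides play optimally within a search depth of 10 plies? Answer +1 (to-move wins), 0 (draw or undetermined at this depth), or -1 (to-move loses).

p1 X@[8]: -1[7]-1* -3[5]-1 -5[3]-1
p2 O@[7]: -1[6]+1* -3[4]+1 -5[2]+1
p3 X@[6]: -1[5]-1* -3[3]-1 -5[1]-1
p4 O@[5]: -1[4]+1* -3[2]+1 -5[0]+1
p5 X@[4]: -1[3]-1* -3[1]-1
p6 O@[3]: -1[2]+1* -3[0]+1
p7 X@[2]: -1[1]-1*
p8 O@[1]: -1[0]+1*
p9 X@[0] terminal -1; root [8] d10

value(8, X) = -1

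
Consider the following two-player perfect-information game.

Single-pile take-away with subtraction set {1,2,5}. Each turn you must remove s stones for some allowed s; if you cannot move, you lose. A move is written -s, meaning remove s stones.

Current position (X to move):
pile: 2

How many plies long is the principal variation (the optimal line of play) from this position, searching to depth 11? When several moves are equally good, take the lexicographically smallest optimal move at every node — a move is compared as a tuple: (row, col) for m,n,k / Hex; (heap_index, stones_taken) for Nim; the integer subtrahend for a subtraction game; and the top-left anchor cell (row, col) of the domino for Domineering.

ply 1, X at 2 | -1=-1→1; -2=+1→0*
ply 2: 0 is terminal -1 (O); from 2 depth 11

PV length from [2]: 1 ply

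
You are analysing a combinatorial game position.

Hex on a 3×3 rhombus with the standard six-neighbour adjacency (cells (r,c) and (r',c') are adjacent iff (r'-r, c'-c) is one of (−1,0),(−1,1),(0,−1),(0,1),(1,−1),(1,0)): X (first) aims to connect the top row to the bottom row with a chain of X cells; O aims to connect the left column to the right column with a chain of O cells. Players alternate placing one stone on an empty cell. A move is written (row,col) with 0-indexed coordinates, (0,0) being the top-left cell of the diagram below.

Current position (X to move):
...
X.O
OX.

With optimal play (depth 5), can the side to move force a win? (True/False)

[.../X.O/OX.] X move#1: (0,0):-1/X../X.O/OX., (0,1):-1/.X./X.O/OX., (0,2):-1/..X/X.O/OX., (1,1):+1/.../XXO/OX.*, (2,2):-1/.../X.O/OXX
[.../XXO/OX.] O move#2: (0,0):-1/O../XXO/OX.*, (0,1):-1/.O./XXO/OX., (0,2):-1/..O/XXO/OX., (2,2):-1/.../XXO/OXO
[O../XXO/OX.] X move#3: (0,1):+1/OX./XXO/OX.*, (0,2):+1/O.X/XXO/OX., (2,2):+1/O../XXO/OXX
[OX./XXO/OX.] end (terminal -1, O#4); searched .../X.O/OX. to 5

X winning at [.../X.O/OX.]: True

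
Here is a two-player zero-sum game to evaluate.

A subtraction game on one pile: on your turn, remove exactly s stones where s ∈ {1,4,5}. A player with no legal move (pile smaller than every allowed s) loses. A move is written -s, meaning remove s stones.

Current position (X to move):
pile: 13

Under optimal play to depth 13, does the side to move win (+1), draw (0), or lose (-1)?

value(13, X) = +1

[13] X move#1: -1:-1/12, -4:-1/9, -5:+1/8*
[8] O move#2: -1:-1/7*, -4:-1/4, -5:-1/3
[7] X move#3: -1:-1/6, -4:-1/3, -5:+1/2*
[2] O move#4: -1:-1/1*
[1] X move#5: -1:+1/0*
[0] end (terminal -1, O#6); searched 13 to 13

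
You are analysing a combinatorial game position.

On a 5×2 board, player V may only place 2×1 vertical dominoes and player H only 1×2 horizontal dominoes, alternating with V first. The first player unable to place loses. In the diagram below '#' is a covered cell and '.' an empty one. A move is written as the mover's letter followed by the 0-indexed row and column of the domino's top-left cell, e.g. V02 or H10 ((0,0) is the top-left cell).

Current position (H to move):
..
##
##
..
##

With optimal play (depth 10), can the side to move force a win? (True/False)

H winning at [../##/##/../##]: True

ply 1, H at ../##/##/../## | H00=+1→##/##/##/../##*; H30=+1→../##/##/##/##
ply 2: ##/##/##/../## is terminal -1 (V); from ../##/##/../## depth 10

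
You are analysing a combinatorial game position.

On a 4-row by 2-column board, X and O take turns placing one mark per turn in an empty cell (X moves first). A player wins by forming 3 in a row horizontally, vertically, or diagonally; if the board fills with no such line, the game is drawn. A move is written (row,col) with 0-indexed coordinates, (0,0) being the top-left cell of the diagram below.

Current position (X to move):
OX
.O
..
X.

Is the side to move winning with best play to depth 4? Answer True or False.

p1 X@[OX/.O/../X.]: (1,0)[OX/XO/../X.]+0* (2,0)[OX/.O/X./X.]+0 (2,1)[OX/.O/.X/X.]+0 (3,1)[OX/.O/../XX]+0
p2 O@[OX/XO/../X.]: (2,0)[OX/XO/O./X.]+0* (2,1)[OX/XO/.O/X.]-1 (3,1)[OX/XO/../XO]-1
p3 X@[OX/XO/O./X.]: (2,1)[OX/XO/OX/X.]+0* (3,1)[OX/XO/O./XX]+0
p4 O@[OX/XO/OX/X.]: (3,1)[OX/XO/OX/XO]+0*
p5 X@[OX/XO/OX/XO] terminal +0; root [OX/.O/../X.] d4

X winning at [OX/.O/../X.]: False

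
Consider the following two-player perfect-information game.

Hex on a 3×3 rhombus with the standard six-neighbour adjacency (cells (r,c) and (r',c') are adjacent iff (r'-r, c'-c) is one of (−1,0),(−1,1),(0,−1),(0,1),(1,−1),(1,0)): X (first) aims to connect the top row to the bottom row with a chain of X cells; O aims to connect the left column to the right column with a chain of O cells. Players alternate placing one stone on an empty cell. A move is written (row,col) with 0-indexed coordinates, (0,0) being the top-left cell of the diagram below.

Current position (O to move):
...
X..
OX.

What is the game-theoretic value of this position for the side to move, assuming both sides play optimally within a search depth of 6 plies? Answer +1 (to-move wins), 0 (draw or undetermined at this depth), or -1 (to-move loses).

value(.../X../OX., O) = +1

ply 1, O at .../X../OX. | (0,0)=-1→O../X../OX.; (0,1)=-1→.O./X../OX.; (0,2)=-1→..O/X../OX.; (1,1)=+1→.../XO./OX.*; (1,2)=-1→.../X.O/OX.; (2,2)=-1→.../X../OXO
ply 2, X at .../XO./OX. | (0,0)=-1→X../XO./OX.*; (0,1)=-1→.X./XO./OX.; (0,2)=-1→..X/XO./OX.; (1,2)=-1→.../XOX/OX.; (2,2)=-1→.../XO./OXX
ply 3, O at X../XO./OX. | (0,1)=+1→XO./XO./OX.*; (0,2)=+1→X.O/XO./OX.; (1,2)=+1→X../XOO/OX.; (2,2)=+1→X../XO./OXO
ply 4, X at XO./XO./OX. | (0,2)=-1→XOX/XO./OX.*; (1,2)=-1→XO./XOX/OX.; (2,2)=-1→XO./XO./OXX
ply 5, O at XOX/XO./OX. | (1,2)=+1→XOX/XOO/OX.*; (2,2)=-1→XOX/XO./OXO
ply 6: XOX/XOO/OX. is terminal -1 (X); from .../X../OX. depth 6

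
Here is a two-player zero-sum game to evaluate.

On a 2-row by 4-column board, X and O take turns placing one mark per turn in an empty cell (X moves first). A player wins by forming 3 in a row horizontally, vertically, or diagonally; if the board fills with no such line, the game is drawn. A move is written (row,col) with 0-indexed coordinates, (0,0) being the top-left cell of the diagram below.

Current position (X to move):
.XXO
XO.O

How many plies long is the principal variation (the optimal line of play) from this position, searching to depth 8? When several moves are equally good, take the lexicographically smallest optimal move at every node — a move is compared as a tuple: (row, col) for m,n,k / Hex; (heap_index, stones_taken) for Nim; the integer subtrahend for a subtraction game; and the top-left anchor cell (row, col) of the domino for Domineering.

ply 1, X at .XXO/XO.O | (0,0)=+1→XXXO/XO.O*; (1,2)=+0→.XXO/XOXO
ply 2: XXXO/XO.O is terminal -1 (O); from .XXO/XO.O depth 8

PV length from [.XXO/XO.O]: 1 ply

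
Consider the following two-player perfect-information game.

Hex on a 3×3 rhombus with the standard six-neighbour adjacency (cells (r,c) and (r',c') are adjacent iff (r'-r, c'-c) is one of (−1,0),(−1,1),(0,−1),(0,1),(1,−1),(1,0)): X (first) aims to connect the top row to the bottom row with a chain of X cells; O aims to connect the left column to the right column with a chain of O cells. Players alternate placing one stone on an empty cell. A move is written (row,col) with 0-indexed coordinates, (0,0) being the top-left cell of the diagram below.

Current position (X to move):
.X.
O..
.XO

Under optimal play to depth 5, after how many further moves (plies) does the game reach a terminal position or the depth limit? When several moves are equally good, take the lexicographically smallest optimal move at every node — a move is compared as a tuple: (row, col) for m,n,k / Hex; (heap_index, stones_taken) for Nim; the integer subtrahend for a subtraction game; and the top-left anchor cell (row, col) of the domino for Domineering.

p1 X@[.X./O../.XO]: (0,0)[XX./O../.XO]-1 (0,2)[.XX/O../.XO]+1* (1,1)[.X./OX./.XO]+1 (1,2)[.X./O.X/.XO]+1 (2,0)[.X./O../XXO]-1
p2 O@[.XX/O../.XO]: (0,0)[OXX/O../.XO]-1* (1,1)[.XX/OO./.XO]-1 (1,2)[.XX/O.O/.XO]-1 (2,0)[.XX/O../OXO]-1
p3 X@[OXX/O../.XO]: (1,1)[OXX/OX./.XO]+1* (1,2)[OXX/O.X/.XO]+1 (2,0)[OXX/O../XXO]+1
p4 O@[OXX/OX./.XO] terminal -1; root [.X./O../.XO] d5

PV length from [.X./O../.XO]: 3 plies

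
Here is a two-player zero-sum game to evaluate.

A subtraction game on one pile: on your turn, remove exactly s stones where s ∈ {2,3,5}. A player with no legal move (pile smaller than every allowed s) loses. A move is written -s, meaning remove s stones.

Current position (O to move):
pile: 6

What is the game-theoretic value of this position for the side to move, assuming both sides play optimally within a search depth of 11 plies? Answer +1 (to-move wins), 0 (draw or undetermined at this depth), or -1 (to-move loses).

[6] O move#1: -2:-1/4, -3:-1/3, -5:+1/1*
[1] end (terminal -1, X#2); searched 6 to 11

value(6, O) = +1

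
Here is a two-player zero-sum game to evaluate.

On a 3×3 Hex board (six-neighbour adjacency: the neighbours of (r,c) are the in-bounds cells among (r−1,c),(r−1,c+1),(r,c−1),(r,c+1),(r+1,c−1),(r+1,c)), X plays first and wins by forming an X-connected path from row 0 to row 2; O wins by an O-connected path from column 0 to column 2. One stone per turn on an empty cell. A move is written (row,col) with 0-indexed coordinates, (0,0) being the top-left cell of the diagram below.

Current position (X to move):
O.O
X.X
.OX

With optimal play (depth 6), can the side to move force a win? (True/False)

ply 1, X at O.O/X.X/.OX | (0,1)=+1→OXO/X.X/.OX*; (1,1)=-1→O.O/XXX/.OX; (2,0)=-1→O.O/X.X/XOX
ply 2, O at OXO/X.X/.OX | (1,1)=-1→OXO/XOX/.OX*; (2,0)=-1→OXO/X.X/OOX
ply 3, X at OXO/XOX/.OX | (2,0)=+1→OXO/XOX/XOX*
ply 4: OXO/XOX/XOX is terminal -1 (O); from O.O/X.X/.OX depth 6

X winning at [O.O/X.X/.OX]: True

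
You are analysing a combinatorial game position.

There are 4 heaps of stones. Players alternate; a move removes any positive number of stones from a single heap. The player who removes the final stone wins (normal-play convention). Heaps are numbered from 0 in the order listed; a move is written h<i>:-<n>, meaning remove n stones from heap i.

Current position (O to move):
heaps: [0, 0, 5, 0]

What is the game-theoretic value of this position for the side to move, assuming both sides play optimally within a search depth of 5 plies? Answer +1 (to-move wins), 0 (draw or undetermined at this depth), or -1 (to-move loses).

value((0,0,5,0), O) = +1

[(0,0,5,0)] O move#1: h2:-1:-1/(0,0,4,0), h2:-2:-1/(0,0,3,0), h2:-3:-1/(0,0,2,0), h2:-4:-1/(0,0,1,0), h2:-5:+1/(0,0,0,0)*
[(0,0,0,0)] end (terminal -1, X#2); searched (0,0,5,0) to 5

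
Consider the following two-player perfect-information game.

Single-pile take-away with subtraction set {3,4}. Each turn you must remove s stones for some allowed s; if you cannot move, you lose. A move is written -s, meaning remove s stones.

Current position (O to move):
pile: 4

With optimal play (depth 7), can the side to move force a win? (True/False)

p1 O@[4]: -3[1]+1* -4[0]+1
p2 X@[1] terminal -1; root [4] d7

O winning at [4]: True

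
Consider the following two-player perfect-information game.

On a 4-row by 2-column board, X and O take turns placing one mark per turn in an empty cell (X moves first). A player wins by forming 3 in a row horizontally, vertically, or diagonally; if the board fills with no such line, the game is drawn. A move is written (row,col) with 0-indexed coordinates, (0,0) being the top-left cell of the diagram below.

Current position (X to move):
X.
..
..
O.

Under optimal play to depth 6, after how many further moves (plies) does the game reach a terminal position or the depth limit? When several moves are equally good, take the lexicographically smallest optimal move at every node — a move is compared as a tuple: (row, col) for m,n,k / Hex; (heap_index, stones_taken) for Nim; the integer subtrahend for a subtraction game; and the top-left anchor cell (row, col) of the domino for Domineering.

PV length from [X./../../O.]: 6 plies

ply 1, X at X./../../O. | (0,1)=+0→XX/../../O.*; (1,0)=+0→X./X./../O.; (1,1)=+0→X./.X/../O.; (2,0)=+0→X./../X./O.; (2,1)=+0→X./../.X/O.; (3,1)=+0→X./../../OX
ply 2, O at XX/../../O. | (1,0)=+0→XX/O./../O.*; (1,1)=+0→XX/.O/../O.; (2,0)=+0→XX/../O./O.; (2,1)=+0→XX/../.O/O.; (3,1)=+0→XX/../../OO
ply 3, X at XX/O./../O. | (1,1)=-1→XX/OX/../O.; (2,0)=+0→XX/O./X./O.*; (2,1)=-1→XX/O./.X/O.; (3,1)=-1→XX/O./../OX
ply 4, O at XX/O./X./O. | (1,1)=+0→XX/OO/X./O.*; (2,1)=+0→XX/O./XO/O.; (3,1)=+0→XX/O./X./OO
ply 5, X at XX/OO/X./O. | (2,1)=+0→XX/OO/XX/O.*; (3,1)=+0→XX/OO/X./OX
ply 6, O at XX/OO/XX/O. | (3,1)=+0→XX/OO/XX/OO*
ply 7: XX/OO/XX/OO is terminal +0 (X); from X./../../O. depth 6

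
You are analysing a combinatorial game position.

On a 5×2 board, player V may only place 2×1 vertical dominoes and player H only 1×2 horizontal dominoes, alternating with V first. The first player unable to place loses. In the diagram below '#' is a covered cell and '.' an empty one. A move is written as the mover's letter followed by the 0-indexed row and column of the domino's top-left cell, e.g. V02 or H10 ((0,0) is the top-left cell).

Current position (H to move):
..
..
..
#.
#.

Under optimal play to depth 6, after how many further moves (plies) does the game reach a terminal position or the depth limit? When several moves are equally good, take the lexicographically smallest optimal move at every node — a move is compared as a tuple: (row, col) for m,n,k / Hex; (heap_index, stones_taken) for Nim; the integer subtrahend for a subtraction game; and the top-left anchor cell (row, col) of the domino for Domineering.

[../../../#./#.] H move#1: H00:-1/##/../../#./#., H10:+1/../##/../#./#.*, H20:-1/../../##/#./#.
[../##/../#./#.] V move#2: V21:-1/../##/.#/##/#.*, V31:-1/../##/../##/##
[../##/.#/##/#.] H move#3: H00:+1/##/##/.#/##/#.*
[##/##/.#/##/#.] end (terminal -1, V#4); searched ../../../#./#. to 6

PV length from [../../../#./#.]: 3 plies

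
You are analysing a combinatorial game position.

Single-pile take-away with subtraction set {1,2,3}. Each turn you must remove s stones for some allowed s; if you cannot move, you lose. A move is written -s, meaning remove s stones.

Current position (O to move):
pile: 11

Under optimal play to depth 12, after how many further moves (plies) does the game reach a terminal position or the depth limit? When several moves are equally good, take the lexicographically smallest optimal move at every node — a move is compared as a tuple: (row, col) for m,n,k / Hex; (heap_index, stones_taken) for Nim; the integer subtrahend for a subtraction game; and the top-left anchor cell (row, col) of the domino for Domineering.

PV length from [11]: 5 plies

[11] O move#1: -1:-1/10, -2:-1/9, -3:+1/8*
[8] X move#2: -1:-1/7*, -2:-1/6, -3:-1/5
[7] O move#3: -1:-1/6, -2:-1/5, -3:+1/4*
[4] X move#4: -1:-1/3*, -2:-1/2, -3:-1/1
[3] O move#5: -1:-1/2, -2:-1/1, -3:+1/0*
[0] end (terminal -1, X#6); searched 11 to 12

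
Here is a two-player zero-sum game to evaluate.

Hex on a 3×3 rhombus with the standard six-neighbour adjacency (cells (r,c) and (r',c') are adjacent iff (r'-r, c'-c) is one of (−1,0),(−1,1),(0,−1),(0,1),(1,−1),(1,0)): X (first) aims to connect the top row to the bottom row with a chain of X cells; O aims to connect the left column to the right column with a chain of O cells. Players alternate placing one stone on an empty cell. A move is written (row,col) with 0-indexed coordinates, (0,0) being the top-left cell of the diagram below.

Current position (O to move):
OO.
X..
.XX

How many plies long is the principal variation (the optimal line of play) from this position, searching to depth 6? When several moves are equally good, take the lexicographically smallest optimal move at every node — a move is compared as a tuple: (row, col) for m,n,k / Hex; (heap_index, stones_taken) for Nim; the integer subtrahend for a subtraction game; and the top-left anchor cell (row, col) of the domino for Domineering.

PV length from [OO./X../.XX]: 1 ply

p1 O@[OO./X../.XX]: (0,2)[OOO/X../.XX]+1* (1,1)[OO./XO./.XX]+1 (1,2)[OO./X.O/.XX]+1 (2,0)[OO./X../OXX]-1
p2 X@[OOO/X../.XX] terminal -1; root [OO./X../.XX] d6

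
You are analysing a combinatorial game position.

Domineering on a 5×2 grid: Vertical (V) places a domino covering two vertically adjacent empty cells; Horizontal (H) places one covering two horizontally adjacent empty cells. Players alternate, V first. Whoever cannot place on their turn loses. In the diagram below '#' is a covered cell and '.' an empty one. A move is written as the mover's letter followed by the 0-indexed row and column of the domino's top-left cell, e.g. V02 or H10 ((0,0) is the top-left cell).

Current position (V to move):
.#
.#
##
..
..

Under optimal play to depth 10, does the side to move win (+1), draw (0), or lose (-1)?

value(.#/.#/##/../.., V) = +1

[.#/.#/##/../..] V move#1: V00:-1/##/##/##/../.., V30:+1/.#/.#/##/#./#.*, V31:+1/.#/.#/##/.#/.#
[.#/.#/##/#./#.] end (terminal -1, H#2); searched .#/.#/##/../.. to 10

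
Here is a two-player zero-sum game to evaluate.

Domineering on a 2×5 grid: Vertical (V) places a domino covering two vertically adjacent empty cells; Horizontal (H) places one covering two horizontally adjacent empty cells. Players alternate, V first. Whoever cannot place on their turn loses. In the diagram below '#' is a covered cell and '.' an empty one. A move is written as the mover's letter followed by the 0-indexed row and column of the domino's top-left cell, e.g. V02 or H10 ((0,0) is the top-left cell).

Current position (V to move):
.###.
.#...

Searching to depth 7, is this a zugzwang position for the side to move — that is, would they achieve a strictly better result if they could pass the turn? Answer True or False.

zugzwang(.###./.#..., V) = False

p1 V@[.###./.#...]: V00[####./##...]-1 V04[.####/.#..#]+1*
p2 H@[.####/.#..#]: H12[.####/.####]-1*
p3 V@[.####/.####]: V00[#####/#####]+1*
p4 H@[#####/#####] terminal -1; root [.###./.#...] d7
suppose V passes — search the same position with H to move:
pass> p1 H@[.###./.#...]: H12[.###./.###.]-1* H13[.###./.#.##]-1
pass> p2 V@[.###./.###.]: V00[####./####.]+1* V04[.####/.####]+1
pass> p3 H@[####./####.] terminal -1; root [.###./.#...] d7
for V: play +1, pass +1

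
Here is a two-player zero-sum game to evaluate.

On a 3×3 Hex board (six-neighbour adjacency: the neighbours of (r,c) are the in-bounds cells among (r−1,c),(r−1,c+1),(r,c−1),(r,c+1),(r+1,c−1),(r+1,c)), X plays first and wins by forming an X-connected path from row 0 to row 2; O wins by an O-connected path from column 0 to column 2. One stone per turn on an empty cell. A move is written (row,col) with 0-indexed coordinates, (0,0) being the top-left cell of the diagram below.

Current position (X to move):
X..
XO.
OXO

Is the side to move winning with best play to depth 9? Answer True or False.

X winning at [X../XO./OXO]: False

ply 1, X at X../XO./OXO | (0,1)=-1→XX./XO./OXO*; (0,2)=-1→X.X/XO./OXO; (1,2)=-1→X../XOX/OXO
ply 2, O at XX./XO./OXO | (0,2)=+1→XXO/XO./OXO*; (1,2)=+1→XX./XOO/OXO
ply 3: XXO/XO./OXO is terminal -1 (X); from X../XO./OXO depth 9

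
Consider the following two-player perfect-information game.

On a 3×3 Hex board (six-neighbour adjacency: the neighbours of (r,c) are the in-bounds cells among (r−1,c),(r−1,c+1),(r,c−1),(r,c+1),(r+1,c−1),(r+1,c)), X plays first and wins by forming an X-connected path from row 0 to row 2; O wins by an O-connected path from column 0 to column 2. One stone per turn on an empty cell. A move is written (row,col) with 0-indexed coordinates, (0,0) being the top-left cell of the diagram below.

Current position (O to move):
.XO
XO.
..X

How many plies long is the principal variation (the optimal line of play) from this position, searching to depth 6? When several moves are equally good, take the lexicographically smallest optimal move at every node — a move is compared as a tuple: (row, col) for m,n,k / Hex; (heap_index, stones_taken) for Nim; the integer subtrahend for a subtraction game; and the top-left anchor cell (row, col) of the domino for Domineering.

ply 1, O at .XO/XO./..X | (0,0)=-1→OXO/XO./..X; (1,2)=-1→.XO/XOO/..X; (2,0)=+1→.XO/XO./O.X*; (2,1)=-1→.XO/XO./.OX
ply 2: .XO/XO./O.X is terminal -1 (X); from .XO/XO./..X depth 6

PV length from [.XO/XO./..X]: 1 ply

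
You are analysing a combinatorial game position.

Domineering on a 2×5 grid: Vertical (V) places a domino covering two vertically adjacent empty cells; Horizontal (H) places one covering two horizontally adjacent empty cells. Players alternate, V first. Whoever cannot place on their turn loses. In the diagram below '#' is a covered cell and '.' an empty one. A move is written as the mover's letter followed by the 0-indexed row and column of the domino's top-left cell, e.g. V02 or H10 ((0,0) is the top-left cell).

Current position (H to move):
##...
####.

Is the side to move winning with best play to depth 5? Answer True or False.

[##.../####.] H move#1: H02:-1/####./####., H03:+1/##.##/####.*
[##.##/####.] end (terminal -1, V#2); searched ##.../####. to 5

H winning at [##.../####.]: True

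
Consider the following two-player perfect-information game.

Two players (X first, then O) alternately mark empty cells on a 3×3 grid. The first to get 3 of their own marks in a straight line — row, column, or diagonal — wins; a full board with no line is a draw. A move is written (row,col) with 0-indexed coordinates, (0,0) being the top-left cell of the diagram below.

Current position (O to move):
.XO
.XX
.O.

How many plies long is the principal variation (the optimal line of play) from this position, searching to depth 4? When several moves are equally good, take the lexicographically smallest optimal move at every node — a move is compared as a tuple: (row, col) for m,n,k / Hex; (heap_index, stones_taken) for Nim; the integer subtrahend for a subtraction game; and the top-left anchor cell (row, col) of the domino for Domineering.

PV length from [.XO/.XX/.O.]: 4 plies

p1 O@[.XO/.XX/.O.]: (0,0)[OXO/.XX/.O.]-1 (1,0)[.XO/OXX/.O.]+0* (2,0)[.XO/.XX/OO.]-1 (2,2)[.XO/.XX/.OO]-1
p2 X@[.XO/OXX/.O.]: (0,0)[XXO/OXX/.O.]+0* (2,0)[.XO/OXX/XO.]+0 (2,2)[.XO/OXX/.OX]+0
p3 O@[XXO/OXX/.O.]: (2,0)[XXO/OXX/OO.]-1 (2,2)[XXO/OXX/.OO]+0*
p4 X@[XXO/OXX/.OO]: (2,0)[XXO/OXX/XOO]+0*
p5 O@[XXO/OXX/XOO] terminal +0; root [.XO/.XX/.O.] d4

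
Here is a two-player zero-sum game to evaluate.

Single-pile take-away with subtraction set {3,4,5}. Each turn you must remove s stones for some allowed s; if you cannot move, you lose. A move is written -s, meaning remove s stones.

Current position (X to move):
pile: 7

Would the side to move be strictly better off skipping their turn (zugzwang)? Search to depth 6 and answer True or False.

zugzwang(7, X) = False

ply 1, X at 7 | -3=-1→4; -4=-1→3; -5=+1→2*
ply 2: 2 is terminal -1 (O); from 7 depth 6
if X skipped the turn, O would face:
~ ply 1, O at 7 | -3=-1→4; -4=-1→3; -5=+1→2*
~ ply 2: 2 is terminal -1 (X); from 7 depth 6
compare (X): move=+1 vs pass=-1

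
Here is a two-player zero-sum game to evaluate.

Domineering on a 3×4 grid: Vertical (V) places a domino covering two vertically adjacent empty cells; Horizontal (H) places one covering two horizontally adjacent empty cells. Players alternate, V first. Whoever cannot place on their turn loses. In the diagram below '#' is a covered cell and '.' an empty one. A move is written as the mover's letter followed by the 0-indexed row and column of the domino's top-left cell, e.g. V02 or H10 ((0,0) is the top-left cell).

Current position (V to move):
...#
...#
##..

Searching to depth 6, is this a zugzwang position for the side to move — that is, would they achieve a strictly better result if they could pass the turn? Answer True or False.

zugzwang(...#/...#/##.., V) = False

[...#/...#/##..] V move#1: V00:-1/#..#/#..#/##.., V01:+1/.#.#/.#.#/##..*, V02:-1/..##/..##/##.., V12:-1/...#/..##/###.
[.#.#/.#.#/##..] H move#2: H22:-1/.#.#/.#.#/####*
[.#.#/.#.#/####] V move#3: V00:+1/##.#/##.#/####*, V02:+1/.###/.###/####
[##.#/##.#/####] end (terminal -1, H#4); searched ...#/...#/##.. to 6
pass branch (H moves first from the same position):
  | [...#/...#/##..] H move#1: H00:+1/##.#/...#/##..*, H01:+1/.###/...#/##.., H10:+1/...#/##.#/##.., H11:+1/...#/.###/##.., H22:-1/...#/...#/####
  | [##.#/...#/##..] V move#2: V02:-1/####/..##/##..*, V12:-1/##.#/..##/###.
  | [####/..##/##..] H move#3: H10:+1/####/####/##..*, H22:+1/####/..##/####
  | [####/####/##..] end (terminal -1, V#4); searched ...#/...#/##.. to 6
V moving scores +1; V passing scores -1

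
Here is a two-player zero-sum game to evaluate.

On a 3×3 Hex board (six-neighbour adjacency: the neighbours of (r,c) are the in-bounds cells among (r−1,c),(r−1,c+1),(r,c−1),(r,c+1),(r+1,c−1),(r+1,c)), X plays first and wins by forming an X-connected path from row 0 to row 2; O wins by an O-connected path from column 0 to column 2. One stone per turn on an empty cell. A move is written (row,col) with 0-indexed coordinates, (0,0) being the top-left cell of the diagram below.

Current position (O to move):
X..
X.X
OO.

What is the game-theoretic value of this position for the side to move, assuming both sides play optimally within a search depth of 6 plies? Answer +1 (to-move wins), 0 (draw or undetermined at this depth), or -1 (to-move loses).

[X../X.X/OO.] O move#1: (0,1):-1/XO./X.X/OO., (0,2):+1/X.O/X.X/OO.*, (1,1):+1/X../XOX/OO., (2,2):+1/X../X.X/OOO
[X.O/X.X/OO.] X move#2: (0,1):-1/XXO/X.X/OO.*, (1,1):-1/X.O/XXX/OO., (2,2):-1/X.O/X.X/OOX
[XXO/X.X/OO.] O move#3: (1,1):+1/XXO/XOX/OO.*, (2,2):+1/XXO/X.X/OOO
[XXO/XOX/OO.] end (terminal -1, X#4); searched X../X.X/OO. to 6

value(X../X.X/OO., O) = +1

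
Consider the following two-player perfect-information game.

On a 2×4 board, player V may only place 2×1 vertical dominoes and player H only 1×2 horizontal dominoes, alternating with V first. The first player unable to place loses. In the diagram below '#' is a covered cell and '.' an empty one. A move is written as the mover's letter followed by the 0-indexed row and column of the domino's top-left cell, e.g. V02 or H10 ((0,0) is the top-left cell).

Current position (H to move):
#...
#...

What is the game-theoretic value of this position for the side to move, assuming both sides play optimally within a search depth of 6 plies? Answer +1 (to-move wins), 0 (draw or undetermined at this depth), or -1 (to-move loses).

value(#.../#..., H) = +1

p1 H@[#.../#...]: H01[###./#...]+1* H02[#.##/#...]+1 H11[#.../###.]+1 H12[#.../#.##]+1
p2 V@[###./#...]: V03[####/#..#]-1*
p3 H@[####/#..#]: H11[####/####]+1*
p4 V@[####/####] terminal -1; root [#.../#...] d6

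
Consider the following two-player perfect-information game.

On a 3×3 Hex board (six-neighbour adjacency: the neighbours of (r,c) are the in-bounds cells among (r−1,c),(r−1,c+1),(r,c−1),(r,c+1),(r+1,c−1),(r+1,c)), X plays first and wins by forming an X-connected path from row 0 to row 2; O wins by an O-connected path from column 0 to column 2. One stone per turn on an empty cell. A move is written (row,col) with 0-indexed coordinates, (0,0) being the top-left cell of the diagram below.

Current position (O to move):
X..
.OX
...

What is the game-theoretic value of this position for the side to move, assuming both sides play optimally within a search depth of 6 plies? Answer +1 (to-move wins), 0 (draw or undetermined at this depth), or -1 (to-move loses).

value(X../.OX/..., O) = +1

[X../.OX/...] O move#1: (0,1):-1/XO./.OX/..., (0,2):+1/X.O/.OX/...*, (1,0):-1/X../OOX/..., (2,0):-1/X../.OX/O.., (2,1):+1/X../.OX/.O., (2,2):+1/X../.OX/..O
[X.O/.OX/...] X move#2: (0,1):-1/XXO/.OX/...*, (1,0):-1/X.O/XOX/..., (2,0):-1/X.O/.OX/X.., (2,1):-1/X.O/.OX/.X., (2,2):-1/X.O/.OX/..X
[XXO/.OX/...] O move#3: (1,0):+1/XXO/OOX/...*, (2,0):+1/XXO/.OX/O.., (2,1):+1/XXO/.OX/.O., (2,2):+1/XXO/.OX/..O
[XXO/OOX/...] end (terminal -1, X#4); searched X../.OX/... to 6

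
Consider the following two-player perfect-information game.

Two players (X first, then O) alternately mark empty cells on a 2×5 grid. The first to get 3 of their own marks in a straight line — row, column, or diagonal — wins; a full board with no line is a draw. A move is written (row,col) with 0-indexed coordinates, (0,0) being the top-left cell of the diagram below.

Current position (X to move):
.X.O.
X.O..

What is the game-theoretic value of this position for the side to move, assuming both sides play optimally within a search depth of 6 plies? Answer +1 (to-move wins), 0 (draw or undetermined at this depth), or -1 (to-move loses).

[.X.O./X.O..] X move#1: (0,0):-1/XX.O./X.O.., (0,2):+0/.XXO./X.O..*, (0,4):-1/.X.OX/X.O.., (1,1):+0/.X.O./XXO.., (1,3):+0/.X.O./X.OX., (1,4):+0/.X.O./X.O.X
[.XXO./X.O..] O move#2: (0,0):+0/OXXO./X.O..*, (0,4):-1/.XXOO/X.O.., (1,1):-1/.XXO./XOO.., (1,3):-1/.XXO./X.OO., (1,4):-1/.XXO./X.O.O
[OXXO./X.O..] X move#3: (0,4):-1/OXXOX/X.O.., (1,1):+0/OXXO./XXO..*, (1,3):+0/OXXO./X.OX., (1,4):+0/OXXO./X.O.X
[OXXO./XXO..] O move#4: (0,4):+0/OXXOO/XXO..*, (1,3):+0/OXXO./XXOO., (1,4):+0/OXXO./XXO.O
[OXXOO/XXO..] X move#5: (1,3):+0/OXXOO/XXOX.*, (1,4):+0/OXXOO/XXO.X
[OXXOO/XXOX.] O move#6: (1,4):+0/OXXOO/XXOXO*
[OXXOO/XXOXO] end (terminal +0, X#7); searched .X.O./X.O.. to 6

value(.X.O./X.O.., X) = 0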